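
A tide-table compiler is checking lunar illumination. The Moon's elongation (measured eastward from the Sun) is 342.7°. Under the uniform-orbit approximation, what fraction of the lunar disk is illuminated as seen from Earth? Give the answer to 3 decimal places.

cos 342.7° = 0.955, so f = (1 − 0.955)/2 = 0.023.

0.023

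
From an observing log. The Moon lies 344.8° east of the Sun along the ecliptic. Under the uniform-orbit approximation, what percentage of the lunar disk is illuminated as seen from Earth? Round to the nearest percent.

cos 344.8° = 0.965, so f = (1 − 0.965)/2 = 0.017, i.e. 2%.

2%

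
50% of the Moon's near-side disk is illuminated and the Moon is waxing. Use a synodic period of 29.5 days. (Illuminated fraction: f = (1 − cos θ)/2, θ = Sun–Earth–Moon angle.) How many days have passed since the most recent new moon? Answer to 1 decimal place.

Invert f = (1 − cos θ)/2 to get cos θ = 1 − 2(0.50) = 0.000, hence θ₀ = arccos 0.000 = 90.0°.
Waxing ⇒ before full, so θ = 90.0°.
That fraction of the synodic month is 90.0/360 × 29.5 d ≈ 7.38 d.

7.4 days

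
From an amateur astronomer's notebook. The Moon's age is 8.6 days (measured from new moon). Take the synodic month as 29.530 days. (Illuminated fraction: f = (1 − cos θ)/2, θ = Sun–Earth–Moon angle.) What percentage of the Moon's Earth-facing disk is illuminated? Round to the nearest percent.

63%

Elongation θ = 360° × 8.6/29.530 ≈ 104.8°.
cos 104.8° = (-0.256), so f = (1 − (-0.256))/2 = 0.628, so 63%.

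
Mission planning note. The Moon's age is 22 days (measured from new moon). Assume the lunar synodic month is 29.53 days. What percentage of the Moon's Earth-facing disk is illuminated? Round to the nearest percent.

52%

Elongation θ = 360° × 22/29.53 ≈ 268.2°.
Illuminated fraction = (1 − cos 268.2°)/2 = (1 − (-0.031))/2 ≈ 0.516, so 52%.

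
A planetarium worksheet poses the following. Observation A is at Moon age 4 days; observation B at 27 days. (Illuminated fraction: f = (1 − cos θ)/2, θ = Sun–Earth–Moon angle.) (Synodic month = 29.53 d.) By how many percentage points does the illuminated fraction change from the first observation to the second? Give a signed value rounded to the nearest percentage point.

-10 percentage points

θ₁ = 360° × 4/29.53 = 48.8°, f₁ = (1 − cos θ₁)/2 = 0.170.
θ₂ = 360° × 27/29.53 = 329.2°, f₂ = (1 − cos θ₂)/2 = 0.071.
Change = f₂ − f₁ = -0.100 → -10 percentage points.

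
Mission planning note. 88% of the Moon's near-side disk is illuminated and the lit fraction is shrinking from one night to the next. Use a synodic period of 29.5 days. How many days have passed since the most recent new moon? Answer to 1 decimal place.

18.1 days

cos θ = 1 − 2f = -0.760, giving a principal value of 139.5°.
Waning ⇒ past full, so θ = 360° − 139.5° = 220.5°.
Age = 29.5 × 220.5°/360° ≈ 18.07 days.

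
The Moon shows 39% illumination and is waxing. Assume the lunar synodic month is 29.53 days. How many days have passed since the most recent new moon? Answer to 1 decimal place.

Invert f = (1 − cos θ)/2 to get cos θ = 1 − 2(0.39) = 0.220, hence θ₀ = arccos 0.220 = 77.3°.
Waxing ⇒ before full, so θ = 77.3°.
That fraction of the synodic month is 77.3/360 × 29.53 d ≈ 6.34 d.

6.3 days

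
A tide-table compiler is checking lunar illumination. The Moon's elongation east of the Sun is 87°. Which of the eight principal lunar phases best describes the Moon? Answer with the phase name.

first quarter

87° lies in the first quarter sector of the 8-phase cycle.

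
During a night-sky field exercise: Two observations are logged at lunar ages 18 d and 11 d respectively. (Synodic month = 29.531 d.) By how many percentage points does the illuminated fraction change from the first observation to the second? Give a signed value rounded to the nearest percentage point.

-4 percentage points

First observation: θ = 360°·18/29.531 = 219.4°, so f = 0.886.
Second observation: θ = 134.1°, f = 0.848.
Δf = 0.848 − 0.886 = -0.038, i.e. -4 pp.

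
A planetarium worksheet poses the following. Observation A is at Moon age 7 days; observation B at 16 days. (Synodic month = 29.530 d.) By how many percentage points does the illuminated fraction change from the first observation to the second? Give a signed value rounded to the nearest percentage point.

θ₁ = 360° × 7/29.530 = 85.3°, f₁ = (1 − cos θ₁)/2 = 0.459.
θ₂ = 360° × 16/29.530 = 195.1°, f₂ = (1 − cos θ₂)/2 = 0.983.
Change = f₂ − f₁ = +0.523 → +52 percentage points.

+52 percentage points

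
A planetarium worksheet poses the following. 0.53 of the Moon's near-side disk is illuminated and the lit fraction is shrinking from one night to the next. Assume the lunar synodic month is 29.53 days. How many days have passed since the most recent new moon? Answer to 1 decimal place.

cos θ = 1 − 2f = -0.060, giving a principal value of 93.4°.
A waning Moon lies in 180°–360°, so θ = 360° − 93.4° = 266.6°.
At 360°/29.53 d per day, 266.6° corresponds to 21.87 days.

21.9 days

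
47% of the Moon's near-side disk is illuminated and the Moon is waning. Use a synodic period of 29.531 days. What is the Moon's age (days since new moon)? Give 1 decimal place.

cos θ = 1 − 2f = 0.060, giving a principal value of 86.6°.
Since the Moon is past full (waning), take the reflex angle: θ = 360° − 86.6° = 273.4°.
At 360°/29.531 d per day, 273.4° corresponds to 22.43 days.

22.4 days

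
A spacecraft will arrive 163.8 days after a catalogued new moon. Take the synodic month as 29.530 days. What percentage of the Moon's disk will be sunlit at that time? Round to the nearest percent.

163.8 d spans 5 complete synodic months (5 × 29.530 = 147.65 d) plus 16.15 d.
Phase angle: θ = 360°·(16.15 d)/(29.530 d) = 196.9°.
cos 196.9° = (-0.957), so f = (1 − (-0.957))/2 = 0.978, so 98%.

98%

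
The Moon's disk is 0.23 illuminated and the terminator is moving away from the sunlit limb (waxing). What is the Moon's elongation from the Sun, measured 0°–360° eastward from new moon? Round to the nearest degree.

Invert f = (1 − cos θ)/2 to get cos θ = 1 − 2(0.23) = 0.540, hence θ₀ = arccos 0.540 = 57.3°.
Before full moon the principal value applies: θ = 57.3°.

57°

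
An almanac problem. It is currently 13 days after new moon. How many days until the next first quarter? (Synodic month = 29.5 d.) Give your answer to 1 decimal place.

23.9 days

First quarter occurs at elongation 90°, i.e. at age 29.5 × 90/360 = 7.375 d.
This lunation's first quarter (7.375 d) has passed, so add one period: 36.875 − 13 = 23.875 days.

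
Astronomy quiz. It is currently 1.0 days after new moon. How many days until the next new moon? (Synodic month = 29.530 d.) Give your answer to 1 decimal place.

The next new moon completes the synodic month: 29.530 − 1.0 = 28.530 days.

28.5 days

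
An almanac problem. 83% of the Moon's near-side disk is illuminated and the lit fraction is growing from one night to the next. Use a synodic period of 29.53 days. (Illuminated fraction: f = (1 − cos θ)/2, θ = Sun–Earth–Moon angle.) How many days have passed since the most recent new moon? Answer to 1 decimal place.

From f = (1 − cos θ)/2: cos θ = 1 − 2×0.83 = -0.660; arccos → 131.3°.
The Moon is waxing (0°–180°), so θ = 131.3° directly.
Age = 29.53 × 131.3°/360° ≈ 10.77 days.

10.8 days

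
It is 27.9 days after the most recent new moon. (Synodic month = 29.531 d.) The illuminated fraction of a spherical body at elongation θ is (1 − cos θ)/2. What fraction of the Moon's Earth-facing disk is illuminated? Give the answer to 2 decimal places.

Phase angle: θ = 360°·(27.9 d)/(29.531 d) = 340.1°.
Illuminated fraction = (1 − cos 340.1°)/2 = (1 − 0.940)/2 ≈ 0.030.

0.03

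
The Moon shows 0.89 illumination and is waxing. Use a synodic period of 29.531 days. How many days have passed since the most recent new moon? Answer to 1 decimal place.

11.6 days

cos θ = 1 − 2f = -0.780, giving a principal value of 141.3°.
Before full moon the principal value applies: θ = 141.3°.
At 360°/29.531 d per day, 141.3° corresponds to 11.59 days.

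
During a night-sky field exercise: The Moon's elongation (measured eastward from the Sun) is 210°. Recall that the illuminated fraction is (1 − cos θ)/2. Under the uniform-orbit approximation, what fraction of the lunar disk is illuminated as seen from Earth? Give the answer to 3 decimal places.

Half-versine of 210°: (1 − (-0.866))/2 = 0.933.

0.933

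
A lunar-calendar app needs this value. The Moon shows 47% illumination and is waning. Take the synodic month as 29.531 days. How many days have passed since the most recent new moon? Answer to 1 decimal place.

22.4 days

From f = (1 − cos θ)/2: cos θ = 1 − 2×0.47 = 0.060; arccos → 86.6°.
A waning Moon lies in 180°–360°, so θ = 360° − 86.6° = 273.4°.
That fraction of the synodic month is 273.4/360 × 29.531 d ≈ 22.43 d.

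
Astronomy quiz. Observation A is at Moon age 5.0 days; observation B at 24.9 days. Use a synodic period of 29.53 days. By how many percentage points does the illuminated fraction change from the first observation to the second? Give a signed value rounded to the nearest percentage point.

-3 pp

θ₁ = 360° × 5.0/29.53 = 61.0°, f₁ = (1 − cos θ₁)/2 = 0.257.
θ₂ = 360° × 24.9/29.53 = 303.6°, f₂ = (1 − cos θ₂)/2 = 0.224.
Change = f₂ − f₁ = -0.034 → -3 percentage points.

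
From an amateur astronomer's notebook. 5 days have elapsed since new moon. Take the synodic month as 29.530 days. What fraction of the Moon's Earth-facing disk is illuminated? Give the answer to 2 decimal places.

0.26

Phase angle: θ = 360°·(5 d)/(29.530 d) = 61.0°.
cos 61.0° = 0.485, so f = (1 − 0.485)/2 = 0.257.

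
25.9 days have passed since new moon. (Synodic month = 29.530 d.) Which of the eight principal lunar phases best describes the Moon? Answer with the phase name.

At 25.9/29.530 of the cycle, θ ≈ 316° — the waning crescent range.

waning crescent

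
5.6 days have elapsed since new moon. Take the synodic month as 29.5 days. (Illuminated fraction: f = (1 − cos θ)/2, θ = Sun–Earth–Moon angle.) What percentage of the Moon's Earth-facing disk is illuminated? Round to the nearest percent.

32%

Phase angle: θ = 360°·(5.6 d)/(29.5 d) = 68.3°.
With cos θ = 0.369, the lit fraction is (1 − 0.369)/2 ≈ 0.315, so 32%.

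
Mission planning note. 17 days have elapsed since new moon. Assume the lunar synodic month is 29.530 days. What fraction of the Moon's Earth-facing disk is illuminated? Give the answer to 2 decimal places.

0.94

Phase angle: θ = 360°·(17 d)/(29.530 d) = 207.2°.
With cos θ = (-0.889), the lit fraction is (1 − (-0.889))/2 ≈ 0.945.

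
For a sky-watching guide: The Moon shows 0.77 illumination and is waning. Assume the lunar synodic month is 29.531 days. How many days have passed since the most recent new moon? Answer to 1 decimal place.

19.5 days

cos θ = 1 − 2f = -0.540, giving a principal value of 122.7°.
Since the Moon is past full (waning), take the reflex angle: θ = 360° − 122.7° = 237.3°.
Age = 29.531 × 237.3°/360° ≈ 19.47 days.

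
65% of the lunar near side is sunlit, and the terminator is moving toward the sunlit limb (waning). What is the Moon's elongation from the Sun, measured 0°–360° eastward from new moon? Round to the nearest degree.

cos θ = 1 − 2f = -0.300, giving a principal value of 107.5°.
A waning Moon lies in 180°–360°, so θ = 360° − 107.5° = 252.5°.

253°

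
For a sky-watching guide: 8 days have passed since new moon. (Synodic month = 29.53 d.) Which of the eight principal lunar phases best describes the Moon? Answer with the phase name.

first quarter

At 8/29.53 of the cycle, θ ≈ 98° — the first quarter range.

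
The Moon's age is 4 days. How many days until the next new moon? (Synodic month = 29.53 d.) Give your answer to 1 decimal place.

25.5 days

The next new moon completes the synodic month: 29.53 − 4 = 25.530 days.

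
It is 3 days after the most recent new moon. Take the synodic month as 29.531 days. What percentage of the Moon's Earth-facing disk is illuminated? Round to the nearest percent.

The Moon has covered 3/29.531 of its cycle, so θ ≈ 360° × 3/29.531 = 36.6°.
cos 36.6° = 0.803, so f = (1 − 0.803)/2 = 0.098, so 10%.

10%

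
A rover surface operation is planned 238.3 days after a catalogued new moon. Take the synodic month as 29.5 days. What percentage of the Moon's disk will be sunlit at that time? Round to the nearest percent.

238.3 d spans 8 complete synodic months (8 × 29.5 = 236.00 d) plus 2.30 d.
Elongation θ = 360° × 2.30/29.5 ≈ 28.1°.
cos 28.1° = 0.882, so f = (1 − 0.882)/2 = 0.059, so 6%.

6%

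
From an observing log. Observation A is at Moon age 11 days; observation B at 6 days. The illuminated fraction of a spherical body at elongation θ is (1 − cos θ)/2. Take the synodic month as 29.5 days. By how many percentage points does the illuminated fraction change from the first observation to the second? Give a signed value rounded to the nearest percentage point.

θ₁ = 360° × 11/29.5 = 134.2°, f₁ = (1 − cos θ₁)/2 = 0.849.
θ₂ = 360° × 6/29.5 = 73.2°, f₂ = (1 − cos θ₂)/2 = 0.356.
Change = f₂ − f₁ = -0.493 → -49 percentage points.

-49 pp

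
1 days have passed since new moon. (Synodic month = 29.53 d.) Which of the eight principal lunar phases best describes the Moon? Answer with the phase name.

new moon

θ ≈ 360° × 1/29.53 = 12°, which falls in the new moon sector.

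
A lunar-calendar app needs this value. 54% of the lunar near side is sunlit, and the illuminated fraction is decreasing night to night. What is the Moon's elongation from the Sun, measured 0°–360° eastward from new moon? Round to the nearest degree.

Invert f = (1 − cos θ)/2 to get cos θ = 1 − 2(0.54) = -0.080, hence θ₀ = arccos -0.080 = 94.6°.
Waning ⇒ past full, so θ = 360° − 94.6° = 265.4°.

265°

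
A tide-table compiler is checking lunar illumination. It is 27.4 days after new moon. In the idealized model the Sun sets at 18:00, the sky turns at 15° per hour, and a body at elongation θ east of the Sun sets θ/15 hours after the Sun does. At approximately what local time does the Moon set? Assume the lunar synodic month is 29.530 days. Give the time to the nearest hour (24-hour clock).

Elongation θ = 360° × 27.4/29.530 ≈ 334.0°.
The Moon trails the Sun by θ/15 = 334.0/15 ≈ 22.27 hours.
18:00 + 22.27 h ≈ 16:16 → 16:00 to the nearest hour.

16:00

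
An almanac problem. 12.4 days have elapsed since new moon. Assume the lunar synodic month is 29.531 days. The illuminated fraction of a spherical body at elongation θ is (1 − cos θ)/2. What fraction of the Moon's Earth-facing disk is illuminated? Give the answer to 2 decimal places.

0.94

Phase angle: θ = 360°·(12.4 d)/(29.531 d) = 151.2°.
cos 151.2° = (-0.876), so f = (1 − (-0.876))/2 = 0.938.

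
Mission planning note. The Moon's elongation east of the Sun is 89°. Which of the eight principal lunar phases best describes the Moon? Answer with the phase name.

89° lies in the first quarter sector of the 8-phase cycle.

first quarter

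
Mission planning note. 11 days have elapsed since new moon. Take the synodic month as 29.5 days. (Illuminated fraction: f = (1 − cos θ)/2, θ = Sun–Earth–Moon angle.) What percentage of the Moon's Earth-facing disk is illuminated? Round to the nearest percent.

85%

Elongation θ = 360° × 11/29.5 ≈ 134.2°.
With cos θ = (-0.698), the lit fraction is (1 − (-0.698))/2 ≈ 0.849, so 85%.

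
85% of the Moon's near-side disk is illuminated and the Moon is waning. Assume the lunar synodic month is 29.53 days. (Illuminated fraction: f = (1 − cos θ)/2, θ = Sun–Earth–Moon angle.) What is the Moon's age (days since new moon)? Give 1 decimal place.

cos θ = 1 − 2f = -0.700, giving a principal value of 134.4°.
Waning ⇒ past full, so θ = 360° − 134.4° = 225.6°.
That fraction of the synodic month is 225.6/360 × 29.53 d ≈ 18.50 d.

18.5 days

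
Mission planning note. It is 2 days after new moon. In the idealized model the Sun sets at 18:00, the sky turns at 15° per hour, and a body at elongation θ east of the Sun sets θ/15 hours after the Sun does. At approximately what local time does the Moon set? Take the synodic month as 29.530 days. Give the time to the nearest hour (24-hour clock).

20:00

Phase angle: θ = 360°·(2 d)/(29.530 d) = 24.4°.
At 15° of sky rotation per hour, 24.4° corresponds to a 1.63 h lag.
18:00 + 1.63 h ≈ 19:38 → 20:00 to the nearest hour.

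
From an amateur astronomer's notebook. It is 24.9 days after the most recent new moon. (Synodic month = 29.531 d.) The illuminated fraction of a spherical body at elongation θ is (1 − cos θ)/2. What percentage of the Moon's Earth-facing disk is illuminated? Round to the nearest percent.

22%

The Moon has covered 24.9/29.531 of its cycle, so θ ≈ 360° × 24.9/29.531 = 303.5°.
Illuminated fraction = (1 − cos 303.5°)/2 = (1 − 0.553)/2 ≈ 0.224, so 22%.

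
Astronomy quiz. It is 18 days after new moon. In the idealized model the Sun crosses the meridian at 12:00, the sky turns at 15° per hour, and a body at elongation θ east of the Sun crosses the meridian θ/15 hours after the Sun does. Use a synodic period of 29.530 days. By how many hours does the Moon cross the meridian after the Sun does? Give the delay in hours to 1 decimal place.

Elongation θ = 360° × 18/29.530 ≈ 219.4°.
The Moon trails the Sun by θ/15 = 219.4/15 ≈ 14.63 hours.
So the Moon crosses the meridian 14.63 h after the Sun.

14.6 h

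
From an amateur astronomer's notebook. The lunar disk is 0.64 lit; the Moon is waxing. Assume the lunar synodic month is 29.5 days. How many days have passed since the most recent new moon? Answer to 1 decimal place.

cos θ = 1 − 2f = -0.280, giving a principal value of 106.3°.
The Moon is waxing (0°–180°), so θ = 106.3° directly.
At 360°/29.5 d per day, 106.3° corresponds to 8.71 days.

8.7 days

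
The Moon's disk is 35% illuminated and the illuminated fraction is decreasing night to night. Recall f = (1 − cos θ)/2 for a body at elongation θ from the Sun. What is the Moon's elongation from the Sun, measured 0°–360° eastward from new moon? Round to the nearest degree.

287°

Invert f = (1 − cos θ)/2 to get cos θ = 1 − 2(0.35) = 0.300, hence θ₀ = arccos 0.300 = 72.5°.
Since the Moon is past full (waning), take the reflex angle: θ = 360° − 72.5° = 287.5°.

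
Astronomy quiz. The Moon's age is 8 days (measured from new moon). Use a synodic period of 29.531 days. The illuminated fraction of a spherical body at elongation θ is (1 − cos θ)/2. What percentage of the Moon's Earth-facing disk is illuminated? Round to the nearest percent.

Elongation θ = 360° × 8/29.531 ≈ 97.5°.
cos 97.5° = (-0.131), so f = (1 − (-0.131))/2 = 0.565, so 57%.

57%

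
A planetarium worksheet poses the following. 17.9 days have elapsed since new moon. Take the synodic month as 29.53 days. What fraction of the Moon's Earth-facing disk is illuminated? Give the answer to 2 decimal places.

Elongation θ = 360° × 17.9/29.53 ≈ 218.2°.
cos 218.2° = (-0.786), so f = (1 − (-0.786))/2 = 0.893.

0.89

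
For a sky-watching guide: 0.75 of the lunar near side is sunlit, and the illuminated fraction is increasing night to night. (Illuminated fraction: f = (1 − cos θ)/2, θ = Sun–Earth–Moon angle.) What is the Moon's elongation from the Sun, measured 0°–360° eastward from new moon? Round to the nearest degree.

cos θ = 1 − 2f = -0.500, giving a principal value of 120.0°.
Waxing ⇒ before full, so θ = 120.0°.

120°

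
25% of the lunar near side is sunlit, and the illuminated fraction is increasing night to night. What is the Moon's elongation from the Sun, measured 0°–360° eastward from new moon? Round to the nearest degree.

From f = (1 − cos θ)/2: cos θ = 1 − 2×0.25 = 0.500; arccos → 60.0°.
Before full moon the principal value applies: θ = 60.0°.

60°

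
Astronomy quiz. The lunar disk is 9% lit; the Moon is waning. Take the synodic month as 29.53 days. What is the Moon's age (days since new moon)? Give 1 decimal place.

cos θ = 1 − 2f = 0.820, giving a principal value of 34.9°.
Waning ⇒ past full, so θ = 360° − 34.9° = 325.1°.
At 360°/29.53 d per day, 325.1° corresponds to 26.67 days.

26.7 days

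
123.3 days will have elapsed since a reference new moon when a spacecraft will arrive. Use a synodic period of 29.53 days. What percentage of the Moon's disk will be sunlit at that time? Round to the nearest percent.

27%

123.3/29.53 = 4.175 lunations, so 4 complete cycles and 5.18 d into the next.
The Moon has covered 5.18/29.53 of its cycle, so θ ≈ 360° × 5.18/29.53 = 63.1°.
With cos θ = 0.452, the lit fraction is (1 − 0.452)/2 ≈ 0.274, so 27%.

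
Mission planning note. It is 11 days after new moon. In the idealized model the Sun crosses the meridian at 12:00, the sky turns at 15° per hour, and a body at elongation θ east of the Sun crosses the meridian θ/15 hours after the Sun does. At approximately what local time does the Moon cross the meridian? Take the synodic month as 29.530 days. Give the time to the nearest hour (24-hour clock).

21:00

Elongation θ = 360° × 11/29.530 ≈ 134.1°.
At 15° of sky rotation per hour, 134.1° corresponds to a 8.94 h lag.
12:00 + 8.94 h ≈ 20:56 → 21:00 to the nearest hour.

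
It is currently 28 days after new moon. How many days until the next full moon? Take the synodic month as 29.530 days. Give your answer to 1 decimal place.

16.3 days

Full moon is 0.5 of the way through the cycle: age 0.5 × 29.530 = 14.765 d.
This lunation's full moon (14.765 d) has passed, so add one period: 44.295 − 28 = 16.295 days.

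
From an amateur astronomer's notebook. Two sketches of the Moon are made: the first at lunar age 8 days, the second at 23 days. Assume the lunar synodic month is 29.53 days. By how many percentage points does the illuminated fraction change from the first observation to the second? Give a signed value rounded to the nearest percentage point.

-16 percentage points

θ₁ = 360° × 8/29.53 = 97.5°, f₁ = (1 − cos θ₁)/2 = 0.566.
θ₂ = 360° × 23/29.53 = 280.4°, f₂ = (1 − cos θ₂)/2 = 0.410.
Change = f₂ − f₁ = -0.156 → -16 percentage points.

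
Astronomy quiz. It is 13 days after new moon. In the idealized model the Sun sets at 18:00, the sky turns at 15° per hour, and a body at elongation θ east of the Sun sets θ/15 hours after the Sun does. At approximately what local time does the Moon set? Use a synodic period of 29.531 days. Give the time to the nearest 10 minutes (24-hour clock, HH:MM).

The Moon has covered 13/29.531 of its cycle, so θ ≈ 360° × 13/29.531 = 158.5°.
At 15° of sky rotation per hour, 158.5° corresponds to a 10.57 h lag.
18:00 + 10.565 h ≈ 04:34 → 04:30 to the nearest ten minutes.

04:30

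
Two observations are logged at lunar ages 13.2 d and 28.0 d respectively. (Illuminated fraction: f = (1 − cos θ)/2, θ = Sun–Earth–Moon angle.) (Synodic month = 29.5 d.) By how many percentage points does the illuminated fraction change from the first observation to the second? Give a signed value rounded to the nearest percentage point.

-95 pp

First observation: θ = 360°·13.2/29.5 = 161.1°, so f = 0.973.
Second observation: θ = 341.7°, f = 0.025.
Δf = 0.025 − 0.973 = -0.948, i.e. -95 pp.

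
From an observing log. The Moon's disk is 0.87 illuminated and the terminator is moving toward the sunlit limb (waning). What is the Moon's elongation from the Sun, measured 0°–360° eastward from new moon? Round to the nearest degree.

222°

Invert f = (1 − cos θ)/2 to get cos θ = 1 − 2(0.87) = -0.740, hence θ₀ = arccos -0.740 = 137.7°.
A waning Moon lies in 180°–360°, so θ = 360° − 137.7° = 222.3°.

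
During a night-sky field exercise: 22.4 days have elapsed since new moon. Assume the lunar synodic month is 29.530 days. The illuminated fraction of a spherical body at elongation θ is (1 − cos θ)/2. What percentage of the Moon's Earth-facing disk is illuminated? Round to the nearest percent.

47%

Phase angle: θ = 360°·(22.4 d)/(29.530 d) = 273.1°.
cos 273.1° = 0.054, so f = (1 − 0.054)/2 = 0.473, so 47%.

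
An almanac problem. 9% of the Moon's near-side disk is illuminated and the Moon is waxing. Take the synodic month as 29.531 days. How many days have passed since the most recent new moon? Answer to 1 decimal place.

From f = (1 − cos θ)/2: cos θ = 1 − 2×0.09 = 0.820; arccos → 34.9°.
The Moon is waxing (0°–180°), so θ = 34.9° directly.
At 360°/29.531 d per day, 34.9° corresponds to 2.86 days.

2.9 days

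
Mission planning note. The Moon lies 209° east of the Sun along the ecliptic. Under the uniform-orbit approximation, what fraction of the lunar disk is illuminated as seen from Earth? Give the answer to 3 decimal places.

0.937

f = (1 − cos 209°)/2 = (1 − (-0.875))/2 ≈ 0.937.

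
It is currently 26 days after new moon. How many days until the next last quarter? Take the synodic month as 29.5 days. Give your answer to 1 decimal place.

Last quarter occurs at elongation 270°, i.e. at age 29.5 × 270/360 = 22.125 d.
This lunation's last quarter (22.125 d) has passed, so add one period: 51.625 − 26 = 25.625 days.

25.6 days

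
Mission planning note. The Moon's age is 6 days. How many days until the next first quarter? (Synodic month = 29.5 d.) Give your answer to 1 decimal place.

1.4 days

First quarter is 0.25 of the way through the cycle: age 0.25 × 29.5 = 7.375 d.
So 1.375 days remain (7.375 − 6).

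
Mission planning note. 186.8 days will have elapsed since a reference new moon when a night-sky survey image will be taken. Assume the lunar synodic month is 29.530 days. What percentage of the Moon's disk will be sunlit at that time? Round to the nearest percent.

73%

186.8 d spans 6 complete synodic months (6 × 29.530 = 177.18 d) plus 9.62 d.
Elongation θ = 360° × 9.62/29.530 ≈ 117.3°.
Illuminated fraction = (1 − cos 117.3°)/2 = (1 − (-0.458))/2 ≈ 0.729, so 73%.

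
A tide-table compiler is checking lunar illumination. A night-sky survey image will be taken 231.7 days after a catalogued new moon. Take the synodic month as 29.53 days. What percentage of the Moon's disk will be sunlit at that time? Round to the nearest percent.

231.7 d spans 7 complete synodic months (7 × 29.53 = 206.71 d) plus 24.99 d.
Elongation θ = 360° × 24.99/29.53 ≈ 304.7°.
Illuminated fraction = (1 − cos 304.7°)/2 = (1 − 0.569)/2 ≈ 0.216, so 22%.

22%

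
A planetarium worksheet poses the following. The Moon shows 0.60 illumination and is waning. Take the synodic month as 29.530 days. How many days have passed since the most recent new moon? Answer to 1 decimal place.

Invert f = (1 − cos θ)/2 to get cos θ = 1 − 2(0.60) = -0.200, hence θ₀ = arccos -0.200 = 101.5°.
Waning ⇒ past full, so θ = 360° − 101.5° = 258.5°.
At 360°/29.530 d per day, 258.5° corresponds to 21.20 days.

21.2 days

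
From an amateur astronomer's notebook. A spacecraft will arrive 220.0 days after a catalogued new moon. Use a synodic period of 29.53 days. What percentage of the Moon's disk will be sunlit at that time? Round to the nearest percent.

Reduce mod P: 220.0 − 7×29.53 = 13.29 d into the current lunation.
Phase angle: θ = 360°·(13.29 d)/(29.53 d) = 162.0°.
Illuminated fraction = (1 − cos 162.0°)/2 = (1 − (-0.951))/2 ≈ 0.976, so 98%.

98%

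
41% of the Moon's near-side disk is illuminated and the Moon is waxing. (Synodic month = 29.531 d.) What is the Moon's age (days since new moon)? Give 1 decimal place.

cos θ = 1 − 2f = 0.180, giving a principal value of 79.6°.
The Moon is waxing (0°–180°), so θ = 79.6° directly.
Age = 29.531 × 79.6°/360° ≈ 6.53 days.

6.5 days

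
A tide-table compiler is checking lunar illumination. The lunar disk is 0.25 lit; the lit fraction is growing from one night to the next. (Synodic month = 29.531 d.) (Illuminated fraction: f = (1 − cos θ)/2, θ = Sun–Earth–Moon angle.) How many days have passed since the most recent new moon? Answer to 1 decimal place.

4.9 days

From f = (1 − cos θ)/2: cos θ = 1 − 2×0.25 = 0.500; arccos → 60.0°.
Waxing ⇒ before full, so θ = 60.0°.
At 360°/29.531 d per day, 60.0° corresponds to 4.92 days.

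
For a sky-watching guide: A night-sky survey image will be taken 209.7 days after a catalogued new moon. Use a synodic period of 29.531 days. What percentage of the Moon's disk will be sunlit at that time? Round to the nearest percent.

Reduce mod P: 209.7 − 7×29.531 = 2.98 d into the current lunation.
Phase angle: θ = 360°·(2.98 d)/(29.531 d) = 36.4°.
cos 36.4° = 0.805, so f = (1 − 0.805)/2 = 0.097, so 10%.

10%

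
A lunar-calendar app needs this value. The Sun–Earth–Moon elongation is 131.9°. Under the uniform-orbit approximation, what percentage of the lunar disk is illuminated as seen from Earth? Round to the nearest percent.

83%

cos 131.9° = (-0.668), so f = (1 − (-0.668))/2 = 0.834, i.e. 83%.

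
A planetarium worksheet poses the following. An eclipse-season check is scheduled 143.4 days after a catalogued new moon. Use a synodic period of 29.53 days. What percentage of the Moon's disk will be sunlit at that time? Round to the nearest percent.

19%

Reduce mod P: 143.4 − 4×29.53 = 25.28 d into the current lunation.
The Moon has covered 25.28/29.53 of its cycle, so θ ≈ 360° × 25.28/29.53 = 308.2°.
Illuminated fraction = (1 − cos 308.2°)/2 = (1 − 0.618)/2 ≈ 0.191, so 19%.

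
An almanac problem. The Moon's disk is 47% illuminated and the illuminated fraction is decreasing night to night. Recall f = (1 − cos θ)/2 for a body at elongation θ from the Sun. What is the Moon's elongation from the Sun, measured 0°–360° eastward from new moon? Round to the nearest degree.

273°

From f = (1 − cos θ)/2: cos θ = 1 − 2×0.47 = 0.060; arccos → 86.6°.
A waning Moon lies in 180°–360°, so θ = 360° − 86.6° = 273.4°.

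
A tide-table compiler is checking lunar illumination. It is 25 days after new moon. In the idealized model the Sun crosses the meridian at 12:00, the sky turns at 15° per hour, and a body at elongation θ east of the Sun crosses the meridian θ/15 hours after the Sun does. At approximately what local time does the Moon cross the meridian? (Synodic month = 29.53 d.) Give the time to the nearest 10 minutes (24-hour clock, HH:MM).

Elongation θ = 360° × 25/29.53 ≈ 304.8°.
The Moon trails the Sun by θ/15 = 304.8/15 ≈ 20.32 hours.
12:00 + 20.318 h ≈ 08:19 → 08:20 to the nearest ten minutes.

08:20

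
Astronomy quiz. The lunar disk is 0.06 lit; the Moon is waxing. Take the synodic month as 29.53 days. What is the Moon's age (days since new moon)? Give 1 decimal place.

Invert f = (1 − cos θ)/2 to get cos θ = 1 − 2(0.06) = 0.880, hence θ₀ = arccos 0.880 = 28.4°.
Before full moon the principal value applies: θ = 28.4°.
That fraction of the synodic month is 28.4/360 × 29.53 d ≈ 2.33 d.

2.3 days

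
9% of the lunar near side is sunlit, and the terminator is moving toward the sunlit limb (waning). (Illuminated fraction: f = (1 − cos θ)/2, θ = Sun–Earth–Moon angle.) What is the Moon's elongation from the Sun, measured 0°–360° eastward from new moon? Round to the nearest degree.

Invert f = (1 − cos θ)/2 to get cos θ = 1 − 2(0.09) = 0.820, hence θ₀ = arccos 0.820 = 34.9°.
A waning Moon lies in 180°–360°, so θ = 360° − 34.9° = 325.1°.

325°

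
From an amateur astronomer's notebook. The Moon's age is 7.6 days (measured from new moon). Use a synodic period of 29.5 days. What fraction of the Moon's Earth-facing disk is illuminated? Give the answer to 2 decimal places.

The Moon has covered 7.6/29.5 of its cycle, so θ ≈ 360° × 7.6/29.5 = 92.7°.
With cos θ = (-0.048), the lit fraction is (1 − (-0.048))/2 ≈ 0.524.

0.52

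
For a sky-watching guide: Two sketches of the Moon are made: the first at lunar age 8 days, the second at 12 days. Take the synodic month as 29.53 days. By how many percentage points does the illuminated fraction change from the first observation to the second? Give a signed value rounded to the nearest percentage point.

+35 pp

First observation: θ = 360°·8/29.53 = 97.5°, so f = 0.566.
Second observation: θ = 146.3°, f = 0.916.
Δf = 0.916 − 0.566 = +0.350, i.e. +35 pp.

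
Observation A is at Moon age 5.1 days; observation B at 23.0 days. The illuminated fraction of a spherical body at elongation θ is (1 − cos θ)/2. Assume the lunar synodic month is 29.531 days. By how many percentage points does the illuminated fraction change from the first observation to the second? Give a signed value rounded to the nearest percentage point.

+14 pp

θ₁ = 360° × 5.1/29.531 = 62.2°, f₁ = (1 − cos θ₁)/2 = 0.267.
θ₂ = 360° × 23.0/29.531 = 280.4°, f₂ = (1 − cos θ₂)/2 = 0.410.
Change = f₂ − f₁ = +0.143 → +14 percentage points.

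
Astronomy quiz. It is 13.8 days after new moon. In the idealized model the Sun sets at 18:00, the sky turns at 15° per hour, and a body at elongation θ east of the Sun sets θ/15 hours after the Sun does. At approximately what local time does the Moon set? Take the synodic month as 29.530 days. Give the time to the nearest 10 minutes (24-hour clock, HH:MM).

05:10

Phase angle: θ = 360°·(13.8 d)/(29.530 d) = 168.2°.
At 15° of sky rotation per hour, 168.2° corresponds to a 11.22 h lag.
18:00 + 11.216 h ≈ 05:13 → 05:10 to the nearest ten minutes.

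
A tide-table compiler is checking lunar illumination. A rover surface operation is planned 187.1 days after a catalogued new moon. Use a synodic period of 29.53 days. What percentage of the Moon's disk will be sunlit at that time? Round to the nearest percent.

Reduce mod P: 187.1 − 6×29.53 = 9.92 d into the current lunation.
The Moon has covered 9.92/29.53 of its cycle, so θ ≈ 360° × 9.92/29.53 = 120.9°.
With cos θ = (-0.514), the lit fraction is (1 − (-0.514))/2 ≈ 0.757, so 76%.

76%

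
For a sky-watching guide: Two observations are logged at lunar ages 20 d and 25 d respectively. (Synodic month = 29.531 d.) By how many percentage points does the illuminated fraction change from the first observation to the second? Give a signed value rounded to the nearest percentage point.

-51 pp

θ₁ = 360° × 20/29.531 = 243.8°, f₁ = (1 − cos θ₁)/2 = 0.721.
θ₂ = 360° × 25/29.531 = 304.8°, f₂ = (1 − cos θ₂)/2 = 0.215.
Change = f₂ − f₁ = -0.506 → -51 percentage points.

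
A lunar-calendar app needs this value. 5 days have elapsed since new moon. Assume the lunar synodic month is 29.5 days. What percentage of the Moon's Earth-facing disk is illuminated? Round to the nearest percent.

Phase angle: θ = 360°·(5 d)/(29.5 d) = 61.0°.
With cos θ = 0.485, the lit fraction is (1 − 0.485)/2 ≈ 0.258, so 26%.

26%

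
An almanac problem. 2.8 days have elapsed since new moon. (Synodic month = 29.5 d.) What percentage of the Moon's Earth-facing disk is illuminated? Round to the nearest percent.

9%

Elongation θ = 360° × 2.8/29.5 ≈ 34.2°.
cos 34.2° = 0.827, so f = (1 − 0.827)/2 = 0.086, so 9%.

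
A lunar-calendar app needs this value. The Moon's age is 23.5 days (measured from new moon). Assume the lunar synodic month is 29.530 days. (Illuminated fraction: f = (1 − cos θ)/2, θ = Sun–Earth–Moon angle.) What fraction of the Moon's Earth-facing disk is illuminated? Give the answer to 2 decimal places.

0.36

The Moon has covered 23.5/29.530 of its cycle, so θ ≈ 360° × 23.5/29.530 = 286.5°.
With cos θ = 0.284, the lit fraction is (1 − 0.284)/2 ≈ 0.358.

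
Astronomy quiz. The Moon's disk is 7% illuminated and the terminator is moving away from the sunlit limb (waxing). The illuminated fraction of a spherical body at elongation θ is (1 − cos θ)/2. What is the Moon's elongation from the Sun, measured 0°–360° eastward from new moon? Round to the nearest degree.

Invert f = (1 − cos θ)/2 to get cos θ = 1 − 2(0.07) = 0.860, hence θ₀ = arccos 0.860 = 30.7°.
Before full moon the principal value applies: θ = 30.7°.

31°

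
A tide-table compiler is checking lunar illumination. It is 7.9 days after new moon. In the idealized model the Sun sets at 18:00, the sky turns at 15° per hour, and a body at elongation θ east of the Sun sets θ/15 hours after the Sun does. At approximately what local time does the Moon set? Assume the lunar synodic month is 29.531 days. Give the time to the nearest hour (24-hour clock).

Phase angle: θ = 360°·(7.9 d)/(29.531 d) = 96.3°.
The Moon trails the Sun by θ/15 = 96.3/15 ≈ 6.42 hours.
18:00 + 6.42 h ≈ 00:25 → 00:00 to the nearest hour.

00:00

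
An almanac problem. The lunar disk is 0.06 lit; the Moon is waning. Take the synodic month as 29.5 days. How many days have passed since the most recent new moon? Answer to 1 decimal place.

cos θ = 1 − 2f = 0.880, giving a principal value of 28.4°.
A waning Moon lies in 180°–360°, so θ = 360° − 28.4° = 331.6°.
Age = 29.5 × 331.6°/360° ≈ 27.18 days.

27.2 days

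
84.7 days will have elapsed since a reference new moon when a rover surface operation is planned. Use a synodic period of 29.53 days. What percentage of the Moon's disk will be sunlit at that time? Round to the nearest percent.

84.7/29.53 = 2.868 lunations, so 2 complete cycles and 25.64 d into the next.
Phase angle: θ = 360°·(25.64 d)/(29.53 d) = 312.6°.
cos 312.6° = 0.677, so f = (1 − 0.677)/2 = 0.162, so 16%.

16%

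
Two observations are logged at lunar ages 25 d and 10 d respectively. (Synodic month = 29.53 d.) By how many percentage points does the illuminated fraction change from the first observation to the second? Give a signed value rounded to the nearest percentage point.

First observation: θ = 360°·25/29.53 = 304.8°, so f = 0.215.
Second observation: θ = 121.9°, f = 0.764.
Δf = 0.764 − 0.215 = +0.549, i.e. +55 pp.

+55 percentage points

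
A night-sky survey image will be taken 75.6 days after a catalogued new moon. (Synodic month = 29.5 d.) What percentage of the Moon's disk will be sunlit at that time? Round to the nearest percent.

96%

75.6 d spans 2 complete synodic months (2 × 29.5 = 59.00 d) plus 16.60 d.
The Moon has covered 16.60/29.5 of its cycle, so θ ≈ 360° × 16.60/29.5 = 202.6°.
With cos θ = (-0.923), the lit fraction is (1 − (-0.923))/2 ≈ 0.962, so 96%.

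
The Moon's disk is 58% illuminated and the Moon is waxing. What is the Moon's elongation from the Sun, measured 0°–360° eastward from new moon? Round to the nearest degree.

99°

From f = (1 − cos θ)/2: cos θ = 1 − 2×0.58 = -0.160; arccos → 99.2°.
Before full moon the principal value applies: θ = 99.2°.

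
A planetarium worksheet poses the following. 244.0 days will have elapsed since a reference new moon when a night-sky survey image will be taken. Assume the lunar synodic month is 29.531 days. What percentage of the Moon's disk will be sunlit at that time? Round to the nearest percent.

244.0/29.531 = 8.263 lunations, so 8 complete cycles and 7.75 d into the next.
Phase angle: θ = 360°·(7.75 d)/(29.531 d) = 94.5°.
Illuminated fraction = (1 − cos 94.5°)/2 = (1 − (-0.078))/2 ≈ 0.539, so 54%.

54%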